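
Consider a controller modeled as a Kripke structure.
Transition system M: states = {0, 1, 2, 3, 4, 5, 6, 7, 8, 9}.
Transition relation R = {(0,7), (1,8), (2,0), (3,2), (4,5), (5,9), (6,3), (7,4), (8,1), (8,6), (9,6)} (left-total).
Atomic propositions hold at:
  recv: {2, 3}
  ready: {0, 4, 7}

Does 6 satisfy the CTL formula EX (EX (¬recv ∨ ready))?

No

Sat(¬recv) = {0, 1, 4, 5, 6, 7, 8, 9}
Sat(¬recv ∨ ready) = {0, 1, 4, 5, 6, 7, 8, 9}
Sat(EX (¬recv ∨ ready)) = {s : some successor in {0, 1, 4, 5, 6, 7, 8, 9}} = {0, 1, 2, 4, 5, 7, 8, 9}
Sat(EX (EX (¬recv ∨ ready))) = {s : some successor in {0, 1, 2, 4, 5, 7, 8, 9}} = {0, 1, 2, 3, 4, 5, 7, 8}
6 ∉ Sat(EX (EX (¬recv ∨ ready))) = {0, 1, 2, 3, 4, 5, 7, 8}, so the formula does not hold at 6.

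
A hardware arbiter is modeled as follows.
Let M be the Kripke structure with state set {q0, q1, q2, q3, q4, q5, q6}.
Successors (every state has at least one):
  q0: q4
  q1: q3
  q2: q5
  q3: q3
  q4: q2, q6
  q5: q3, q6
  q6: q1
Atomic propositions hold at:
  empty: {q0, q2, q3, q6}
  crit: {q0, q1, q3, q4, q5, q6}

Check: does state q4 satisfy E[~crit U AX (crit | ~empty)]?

Sat(~crit) = {q2}
Sat(~empty) = {q1, q4, q5}
Sat(crit | ~empty) = {q0, q1, q3, q4, q5, q6}
Sat(AX (crit | ~empty)) = {s : every successor in {q0, q1, q3, q4, q5, q6}} = {q0, q1, q2, q3, q5, q6}
E[~crit U AX (crit | ~empty)]: least fixpoint, start Z0 = Sat(AX (crit | ~empty)) = {q0, q1, q2, q3, q5, q6}, add states in Sat(~crit) with some successor in Z. Already a fixed point.
Sat(E[~crit U AX (crit | ~empty)]) = {q0, q1, q2, q3, q5, q6}
q4 ∉ Sat(E[~crit U AX (crit | ~empty)]) = {q0, q1, q2, q3, q5, q6}, so the formula does not hold at q4.

No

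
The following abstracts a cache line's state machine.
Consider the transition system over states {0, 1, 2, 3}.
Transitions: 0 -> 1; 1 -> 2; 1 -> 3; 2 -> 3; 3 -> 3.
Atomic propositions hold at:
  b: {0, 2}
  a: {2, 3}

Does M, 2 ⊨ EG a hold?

EG a: greatest fixpoint, start Z0 = {2, 3}, keep only states in Sat with some successor in Z. Already a fixed point.
Sat(EG a) = {2, 3}
2 ∈ Sat(EG a) = {2, 3}, so the formula holds at 2.

Yes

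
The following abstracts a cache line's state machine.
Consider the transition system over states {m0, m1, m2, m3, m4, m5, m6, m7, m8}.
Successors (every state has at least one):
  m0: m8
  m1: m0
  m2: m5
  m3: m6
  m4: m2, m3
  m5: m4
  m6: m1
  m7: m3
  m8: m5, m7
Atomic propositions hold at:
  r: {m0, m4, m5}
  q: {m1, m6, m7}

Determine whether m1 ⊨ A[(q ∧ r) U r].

Sat(q ∧ r) = ∅
A[(q ∧ r) U r]: least fixpoint, start Z0 = Sat(r) = {m0, m4, m5}, add states in Sat(q ∧ r) with every successor in Z. Already a fixed point.
Sat(A[(q ∧ r) U r]) = {m0, m4, m5}
m1 ∉ Sat(A[(q ∧ r) U r]) = {m0, m4, m5}, so the formula does not hold at m1.

No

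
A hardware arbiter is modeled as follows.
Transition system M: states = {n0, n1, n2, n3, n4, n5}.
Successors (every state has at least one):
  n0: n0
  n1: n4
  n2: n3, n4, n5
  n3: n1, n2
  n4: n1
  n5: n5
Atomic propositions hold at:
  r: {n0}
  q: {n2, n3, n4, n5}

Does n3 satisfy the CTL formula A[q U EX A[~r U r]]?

Sat(~r) = {n1, n2, n3, n4, n5}
A[~r U r]: least fixpoint, start Z0 = Sat(r) = {n0}, add states in Sat(~r) with every successor in Z. Already a fixed point.
Sat(A[~r U r]) = {n0}
Sat(EX A[~r U r]) = {s : some successor in {n0}} = {n0}
A[q U EX A[~r U r]]: least fixpoint, start Z0 = Sat(EX A[~r U r]) = {n0}, add states in Sat(q) with every successor in Z. Already a fixed point.
Sat(A[q U EX A[~r U r]]) = {n0}
n3 ∉ Sat(A[q U EX A[~r U r]]) = {n0}, so the formula does not hold at n3.

No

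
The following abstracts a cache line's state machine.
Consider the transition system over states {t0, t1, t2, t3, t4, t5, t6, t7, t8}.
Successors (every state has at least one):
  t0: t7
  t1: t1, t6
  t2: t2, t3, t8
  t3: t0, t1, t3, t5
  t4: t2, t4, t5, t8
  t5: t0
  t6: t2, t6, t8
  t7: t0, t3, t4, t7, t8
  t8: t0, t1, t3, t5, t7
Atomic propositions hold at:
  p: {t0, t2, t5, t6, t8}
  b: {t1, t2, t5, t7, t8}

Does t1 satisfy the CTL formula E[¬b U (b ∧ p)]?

Sat(¬b) = {t0, t3, t4, t6}
Sat(b ∧ p) = {t2, t5, t8}
E[¬b U (b ∧ p)]: least fixpoint, start Z0 = Sat((b ∧ p)) = {t2, t5, t8}, add states in Sat(¬b) with some successor in Z. Z1 = {t2, t3, t4, t5, t6, t8}; fixed.
Sat(E[¬b U (b ∧ p)]) = {t2, t3, t4, t5, t6, t8}
t1 ∉ Sat(E[¬b U (b ∧ p)]) = {t2, t3, t4, t5, t6, t8}, so the formula does not hold at t1.

No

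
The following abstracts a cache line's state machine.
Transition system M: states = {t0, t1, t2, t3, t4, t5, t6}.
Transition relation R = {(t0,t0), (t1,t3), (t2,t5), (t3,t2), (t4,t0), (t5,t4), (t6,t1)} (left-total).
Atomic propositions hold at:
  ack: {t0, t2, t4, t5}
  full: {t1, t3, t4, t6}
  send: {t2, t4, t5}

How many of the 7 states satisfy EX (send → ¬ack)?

4

Sat(¬ack) = {t1, t3, t6}
Sat(send → ¬ack) = {t0, t1, t3, t6}
Sat(EX (send → ¬ack)) = {s : some successor in {t0, t1, t3, t6}} = {t0, t1, t4, t6}
|Sat(EX (send → ¬ack))| = |{t0, t1, t4, t6}| = 4.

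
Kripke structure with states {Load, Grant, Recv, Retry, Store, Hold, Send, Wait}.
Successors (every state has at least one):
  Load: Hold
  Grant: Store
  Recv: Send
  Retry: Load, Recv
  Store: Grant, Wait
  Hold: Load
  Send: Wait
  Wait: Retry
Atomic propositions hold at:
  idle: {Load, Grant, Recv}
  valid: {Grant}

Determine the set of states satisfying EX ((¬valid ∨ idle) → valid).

Sat(¬valid) = {Load, Recv, Retry, Store, Hold, Send, Wait}
Sat(¬valid ∨ idle) = {Load, Grant, Recv, Retry, Store, Hold, Send, Wait}
Sat((¬valid ∨ idle) → valid) = {Grant}
Sat(EX ((¬valid ∨ idle) → valid)) = {s : some successor in {Grant}} = {Store}

{Store}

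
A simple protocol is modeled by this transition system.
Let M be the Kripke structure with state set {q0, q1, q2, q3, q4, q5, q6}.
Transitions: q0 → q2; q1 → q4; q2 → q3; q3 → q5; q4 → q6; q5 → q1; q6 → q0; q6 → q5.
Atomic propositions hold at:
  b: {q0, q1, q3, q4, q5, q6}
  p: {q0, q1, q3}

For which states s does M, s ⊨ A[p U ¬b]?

Sat(¬b) = {q2}
A[p U ¬b]: least fixpoint, start Z0 = Sat(¬b) = {q2}, add states in Sat(p) with every successor in Z. Z1 = {q0, q2}; fixed.
Sat(A[p U ¬b]) = {q0, q2}

{q0, q2}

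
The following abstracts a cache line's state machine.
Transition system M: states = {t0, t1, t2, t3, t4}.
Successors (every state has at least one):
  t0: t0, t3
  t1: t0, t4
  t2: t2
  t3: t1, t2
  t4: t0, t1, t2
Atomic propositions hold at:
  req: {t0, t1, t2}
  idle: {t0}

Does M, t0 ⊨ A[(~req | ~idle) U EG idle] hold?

Sat(~req) = {t3, t4}
Sat(~idle) = {t1, t2, t3, t4}
Sat(~req | ~idle) = {t1, t2, t3, t4}
EG idle: greatest fixpoint, start Z0 = {t0}, keep only states in Sat with some successor in Z. Already a fixed point.
Sat(EG idle) = {t0}
A[(~req | ~idle) U EG idle]: least fixpoint, start Z0 = Sat(EG idle) = {t0}, add states in Sat(~req | ~idle) with every successor in Z. Already a fixed point.
Sat(A[(~req | ~idle) U EG idle]) = {t0}
t0 ∈ Sat(A[(~req | ~idle) U EG idle]) = {t0}, so the formula holds at t0.

Yes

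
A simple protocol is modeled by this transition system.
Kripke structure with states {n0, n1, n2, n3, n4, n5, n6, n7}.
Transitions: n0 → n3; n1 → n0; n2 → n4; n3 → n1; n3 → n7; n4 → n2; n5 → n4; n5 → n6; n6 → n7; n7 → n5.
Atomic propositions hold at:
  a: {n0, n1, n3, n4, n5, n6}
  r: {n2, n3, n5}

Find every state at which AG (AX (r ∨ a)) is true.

{n2, n4}

Sat(r ∨ a) = {n0, n1, n2, n3, n4, n5, n6}
Sat(AX (r ∨ a)) = {s : every successor in {n0, n1, n2, n3, n4, n5, n6}} = {n0, n1, n2, n4, n5, n7}
AG (AX (r ∨ a)): greatest fixpoint, start Z0 = {n0, n1, n2, n4, n5, n7}, keep only states in Sat with every successor in Z. Z1 = {n1, n2, n4, n7}; Z2 = {n2, n4}; fixed.
Sat(AG (AX (r ∨ a))) = {n2, n4}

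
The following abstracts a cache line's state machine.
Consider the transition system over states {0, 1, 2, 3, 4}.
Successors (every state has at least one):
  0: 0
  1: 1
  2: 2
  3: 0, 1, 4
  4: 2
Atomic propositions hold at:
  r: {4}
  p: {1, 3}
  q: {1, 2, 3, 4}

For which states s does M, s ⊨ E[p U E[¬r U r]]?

{3, 4}

Sat(¬r) = {0, 1, 2, 3}
E[¬r U r]: least fixpoint, start Z0 = Sat(r) = {4}, add states in Sat(¬r) with some successor in Z. Z1 = {3, 4}; fixed.
Sat(E[¬r U r]) = {3, 4}
E[p U E[¬r U r]]: least fixpoint, start Z0 = Sat(E[¬r U r]) = {3, 4}, add states in Sat(p) with some successor in Z. Already a fixed point.
Sat(E[p U E[¬r U r]]) = {3, 4}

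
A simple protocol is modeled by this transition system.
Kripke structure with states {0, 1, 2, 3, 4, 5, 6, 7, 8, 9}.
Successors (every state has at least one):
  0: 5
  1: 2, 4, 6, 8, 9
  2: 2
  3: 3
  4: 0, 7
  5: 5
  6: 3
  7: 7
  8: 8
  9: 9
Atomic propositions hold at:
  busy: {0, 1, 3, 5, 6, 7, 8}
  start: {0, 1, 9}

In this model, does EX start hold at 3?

No

Sat(EX start) = {s : some successor in {0, 1, 9}} = {1, 4, 9}
3 ∉ Sat(EX start) = {1, 4, 9}, so the formula does not hold at 3.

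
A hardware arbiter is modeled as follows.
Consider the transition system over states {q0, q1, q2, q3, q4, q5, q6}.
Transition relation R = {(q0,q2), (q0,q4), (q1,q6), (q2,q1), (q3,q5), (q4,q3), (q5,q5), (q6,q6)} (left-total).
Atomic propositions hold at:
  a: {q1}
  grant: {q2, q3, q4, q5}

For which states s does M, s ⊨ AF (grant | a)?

Sat(grant | a) = {q1, q2, q3, q4, q5}
AF (grant | a): least fixpoint, start Z0 = {q1, q2, q3, q4, q5}, add states with every successor in Z. Z1 = {q0, q1, q2, q3, q4, q5}; fixed.
Sat(AF (grant | a)) = {q0, q1, q2, q3, q4, q5}

{q0, q1, q2, q3, q4, q5}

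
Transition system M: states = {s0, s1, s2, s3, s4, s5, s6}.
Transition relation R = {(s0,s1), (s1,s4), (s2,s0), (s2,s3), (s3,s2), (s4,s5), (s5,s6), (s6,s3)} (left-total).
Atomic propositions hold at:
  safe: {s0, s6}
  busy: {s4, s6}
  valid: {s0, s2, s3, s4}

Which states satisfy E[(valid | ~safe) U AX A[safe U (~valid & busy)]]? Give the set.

Sat(~safe) = {s1, s2, s3, s4, s5}
Sat(valid | ~safe) = {s0, s1, s2, s3, s4, s5}
Sat(~valid) = {s1, s5, s6}
Sat(~valid & busy) = {s6}
A[safe U (~valid & busy)]: least fixpoint, start Z0 = Sat((~valid & busy)) = {s6}, add states in Sat(safe) with every successor in Z. Already a fixed point.
Sat(A[safe U (~valid & busy)]) = {s6}
Sat(AX A[safe U (~valid & busy)]) = {s : every successor in {s6}} = {s5}
E[(valid | ~safe) U AX A[safe U (~valid & busy)]]: least fixpoint, start Z0 = Sat(AX A[safe U (~valid & busy)]) = {s5}, add states in Sat(valid | ~safe) with some successor in Z. Z1 = {s4, s5}; Z2 = {s1, s4, s5}; Z3 = {s0, s1, s4, s5}; Z4 = {s0, s1, s2, s4, s5}; Z5 = {s0, s1, s2, s3, s4, s5}; fixed.
Sat(E[(valid | ~safe) U AX A[safe U (~valid & busy)]]) = {s0, s1, s2, s3, s4, s5}

{s0, s1, s2, s3, s4, s5}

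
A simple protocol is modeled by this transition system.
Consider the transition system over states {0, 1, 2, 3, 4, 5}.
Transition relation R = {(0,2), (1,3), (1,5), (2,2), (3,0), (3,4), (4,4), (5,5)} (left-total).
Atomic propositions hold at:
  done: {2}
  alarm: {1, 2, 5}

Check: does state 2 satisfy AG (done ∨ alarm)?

Yes

Sat(done ∨ alarm) = {1, 2, 5}
AG (done ∨ alarm): greatest fixpoint, start Z0 = {1, 2, 5}, keep only states in Sat with every successor in Z. Z1 = {2, 5}; fixed.
Sat(AG (done ∨ alarm)) = {2, 5}
2 ∈ Sat(AG (done ∨ alarm)) = {2, 5}, so the formula holds at 2.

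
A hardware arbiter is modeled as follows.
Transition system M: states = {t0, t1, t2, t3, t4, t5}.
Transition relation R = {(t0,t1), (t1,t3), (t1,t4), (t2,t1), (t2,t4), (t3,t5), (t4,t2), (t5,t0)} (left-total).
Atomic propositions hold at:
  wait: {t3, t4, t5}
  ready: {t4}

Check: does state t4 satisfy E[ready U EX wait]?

Yes

Sat(EX wait) = {s : some successor in {t3, t4, t5}} = {t1, t2, t3}
E[ready U EX wait]: least fixpoint, start Z0 = Sat(EX wait) = {t1, t2, t3}, add states in Sat(ready) with some successor in Z. Z1 = {t1, t2, t3, t4}; fixed.
Sat(E[ready U EX wait]) = {t1, t2, t3, t4}
t4 ∈ Sat(E[ready U EX wait]) = {t1, t2, t3, t4}, so the formula holds at t4.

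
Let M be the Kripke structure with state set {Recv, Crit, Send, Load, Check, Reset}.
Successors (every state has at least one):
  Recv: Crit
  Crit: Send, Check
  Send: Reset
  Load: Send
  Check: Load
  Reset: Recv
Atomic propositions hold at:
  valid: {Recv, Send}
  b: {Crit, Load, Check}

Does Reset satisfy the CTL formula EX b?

Sat(EX b) = {s : some successor in {Crit, Load, Check}} = {Recv, Crit, Check}
Reset ∉ Sat(EX b) = {Recv, Crit, Check}, so the formula does not hold at Reset.

No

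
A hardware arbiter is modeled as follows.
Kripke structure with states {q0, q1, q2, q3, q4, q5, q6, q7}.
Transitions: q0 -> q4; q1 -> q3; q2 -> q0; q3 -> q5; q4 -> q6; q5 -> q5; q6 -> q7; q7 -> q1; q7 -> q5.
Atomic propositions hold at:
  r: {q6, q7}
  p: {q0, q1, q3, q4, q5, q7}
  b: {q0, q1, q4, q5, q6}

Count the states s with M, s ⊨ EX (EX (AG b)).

AG b: greatest fixpoint, start Z0 = {q0, q1, q4, q5, q6}, keep only states in Sat with every successor in Z. Z1 = {q0, q4, q5}; Z2 = {q0, q5}; Z3 = {q5}; fixed.
Sat(AG b) = {q5}
Sat(EX (AG b)) = {s : some successor in {q5}} = {q3, q5, q7}
Sat(EX (EX (AG b))) = {s : some successor in {q3, q5, q7}} = {q1, q3, q5, q6, q7}
|Sat(EX (EX (AG b)))| = |{q1, q3, q5, q6, q7}| = 5.

5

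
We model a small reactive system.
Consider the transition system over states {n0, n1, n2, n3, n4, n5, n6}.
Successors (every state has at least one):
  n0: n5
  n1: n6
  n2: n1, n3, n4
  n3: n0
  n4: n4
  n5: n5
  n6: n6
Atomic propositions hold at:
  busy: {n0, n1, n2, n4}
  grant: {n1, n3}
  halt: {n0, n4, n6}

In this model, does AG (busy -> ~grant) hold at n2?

No

Sat(~grant) = {n0, n2, n4, n5, n6}
Sat(busy -> ~grant) = {n0, n2, n3, n4, n5, n6}
AG (busy -> ~grant): greatest fixpoint, start Z0 = {n0, n2, n3, n4, n5, n6}, keep only states in Sat with every successor in Z. Z1 = {n0, n3, n4, n5, n6}; fixed.
Sat(AG (busy -> ~grant)) = {n0, n3, n4, n5, n6}
n2 ∉ Sat(AG (busy -> ~grant)) = {n0, n3, n4, n5, n6}, so the formula does not hold at n2.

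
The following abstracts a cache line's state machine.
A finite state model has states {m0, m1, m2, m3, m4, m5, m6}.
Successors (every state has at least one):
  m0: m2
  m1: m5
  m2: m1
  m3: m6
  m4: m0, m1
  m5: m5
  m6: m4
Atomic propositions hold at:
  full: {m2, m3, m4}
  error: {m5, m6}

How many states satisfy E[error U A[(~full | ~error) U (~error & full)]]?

Sat(~full) = {m0, m1, m5, m6}
Sat(~error) = {m0, m1, m2, m3, m4}
Sat(~full | ~error) = {m0, m1, m2, m3, m4, m5, m6}
Sat(~error & full) = {m2, m3, m4}
A[(~full | ~error) U (~error & full)]: least fixpoint, start Z0 = Sat((~error & full)) = {m2, m3, m4}, add states in Sat(~full | ~error) with every successor in Z. Z1 = {m0, m2, m3, m4, m6}; fixed.
Sat(A[(~full | ~error) U (~error & full)]) = {m0, m2, m3, m4, m6}
E[error U A[(~full | ~error) U (~error & full)]]: least fixpoint, start Z0 = Sat(A[(~full | ~error) U (~error & full)]) = {m0, m2, m3, m4, m6}, add states in Sat(error) with some successor in Z. Already a fixed point.
Sat(E[error U A[(~full | ~error) U (~error & full)]]) = {m0, m2, m3, m4, m6}
|Sat(E[error U A[(~full | ~error) U (~error & full)]])| = |{m0, m2, m3, m4, m6}| = 5.

5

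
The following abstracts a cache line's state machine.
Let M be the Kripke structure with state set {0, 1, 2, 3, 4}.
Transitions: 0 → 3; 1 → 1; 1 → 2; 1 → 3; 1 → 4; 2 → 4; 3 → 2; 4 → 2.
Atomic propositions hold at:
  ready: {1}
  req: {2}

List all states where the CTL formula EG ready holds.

{1}

EG ready: greatest fixpoint, start Z0 = {1}, keep only states in Sat with some successor in Z. Already a fixed point.
Sat(EG ready) = {1}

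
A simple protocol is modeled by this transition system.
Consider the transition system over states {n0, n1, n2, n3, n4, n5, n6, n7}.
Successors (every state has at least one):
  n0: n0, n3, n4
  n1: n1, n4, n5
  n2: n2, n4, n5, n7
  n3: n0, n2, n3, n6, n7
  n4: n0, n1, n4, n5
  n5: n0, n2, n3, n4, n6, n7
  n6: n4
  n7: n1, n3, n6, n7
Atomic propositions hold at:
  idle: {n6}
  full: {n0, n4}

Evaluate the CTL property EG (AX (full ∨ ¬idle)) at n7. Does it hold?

Sat(¬idle) = {n0, n1, n2, n3, n4, n5, n7}
Sat(full ∨ ¬idle) = {n0, n1, n2, n3, n4, n5, n7}
Sat(AX (full ∨ ¬idle)) = {s : every successor in {n0, n1, n2, n3, n4, n5, n7}} = {n0, n1, n2, n4, n6}
EG (AX (full ∨ ¬idle)): greatest fixpoint, start Z0 = {n0, n1, n2, n4, n6}, keep only states in Sat with some successor in Z. Already a fixed point.
Sat(EG (AX (full ∨ ¬idle))) = {n0, n1, n2, n4, n6}
n7 ∉ Sat(EG (AX (full ∨ ¬idle))) = {n0, n1, n2, n4, n6}, so the formula does not hold at n7.

No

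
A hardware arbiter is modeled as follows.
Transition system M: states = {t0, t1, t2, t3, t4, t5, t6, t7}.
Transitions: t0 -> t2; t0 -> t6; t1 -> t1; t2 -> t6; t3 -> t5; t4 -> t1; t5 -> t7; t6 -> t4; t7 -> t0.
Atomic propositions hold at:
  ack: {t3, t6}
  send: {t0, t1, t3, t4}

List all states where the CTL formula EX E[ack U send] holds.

E[ack U send]: least fixpoint, start Z0 = Sat(send) = {t0, t1, t3, t4}, add states in Sat(ack) with some successor in Z. Z1 = {t0, t1, t3, t4, t6}; fixed.
Sat(E[ack U send]) = {t0, t1, t3, t4, t6}
Sat(EX E[ack U send]) = {s : some successor in {t0, t1, t3, t4, t6}} = {t0, t1, t2, t4, t6, t7}

{t0, t1, t2, t4, t6, t7}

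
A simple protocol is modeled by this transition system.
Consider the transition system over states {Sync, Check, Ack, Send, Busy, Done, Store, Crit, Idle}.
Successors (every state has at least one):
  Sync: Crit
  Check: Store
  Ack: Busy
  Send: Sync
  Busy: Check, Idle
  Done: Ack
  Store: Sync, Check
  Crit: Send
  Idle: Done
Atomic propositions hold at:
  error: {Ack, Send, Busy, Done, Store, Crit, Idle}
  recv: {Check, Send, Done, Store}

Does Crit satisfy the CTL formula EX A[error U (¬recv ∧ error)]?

Sat(¬recv) = {Sync, Ack, Busy, Crit, Idle}
Sat(¬recv ∧ error) = {Ack, Busy, Crit, Idle}
A[error U (¬recv ∧ error)]: least fixpoint, start Z0 = Sat((¬recv ∧ error)) = {Ack, Busy, Crit, Idle}, add states in Sat(error) with every successor in Z. Z1 = {Ack, Busy, Done, Crit, Idle}; fixed.
Sat(A[error U (¬recv ∧ error)]) = {Ack, Busy, Done, Crit, Idle}
Sat(EX A[error U (¬recv ∧ error)]) = {s : some successor in {Ack, Busy, Done, Crit, Idle}} = {Sync, Ack, Busy, Done, Idle}
Crit ∉ Sat(EX A[error U (¬recv ∧ error)]) = {Sync, Ack, Busy, Done, Idle}, so the formula does not hold at Crit.

No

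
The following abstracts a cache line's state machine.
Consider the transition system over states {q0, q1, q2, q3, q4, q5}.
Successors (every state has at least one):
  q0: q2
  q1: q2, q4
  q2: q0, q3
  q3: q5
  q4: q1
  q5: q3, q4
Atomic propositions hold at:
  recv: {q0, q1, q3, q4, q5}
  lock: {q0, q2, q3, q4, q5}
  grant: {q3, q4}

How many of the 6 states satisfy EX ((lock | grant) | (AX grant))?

5

Sat(lock | grant) = {q0, q2, q3, q4, q5}
Sat(AX grant) = {s : every successor in {q3, q4}} = {q5}
Sat((lock | grant) | (AX grant)) = {q0, q2, q3, q4, q5}
Sat(EX ((lock | grant) | (AX grant))) = {s : some successor in {q0, q2, q3, q4, q5}} = {q0, q1, q2, q3, q5}
|Sat(EX ((lock | grant) | (AX grant)))| = |{q0, q1, q2, q3, q5}| = 5.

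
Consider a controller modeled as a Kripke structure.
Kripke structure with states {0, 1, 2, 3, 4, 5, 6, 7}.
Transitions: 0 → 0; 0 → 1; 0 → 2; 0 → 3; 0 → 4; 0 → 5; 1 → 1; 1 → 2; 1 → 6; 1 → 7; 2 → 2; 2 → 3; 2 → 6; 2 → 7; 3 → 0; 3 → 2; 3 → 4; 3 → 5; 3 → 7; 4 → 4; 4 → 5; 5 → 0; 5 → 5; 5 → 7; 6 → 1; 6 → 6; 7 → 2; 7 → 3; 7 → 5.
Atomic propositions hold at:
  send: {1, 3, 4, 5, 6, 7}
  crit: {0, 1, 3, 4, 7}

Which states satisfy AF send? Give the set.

{1, 3, 4, 5, 6, 7}

AF send: least fixpoint, start Z0 = {1, 3, 4, 5, 6, 7}, add states with every successor in Z. Already a fixed point.
Sat(AF send) = {1, 3, 4, 5, 6, 7}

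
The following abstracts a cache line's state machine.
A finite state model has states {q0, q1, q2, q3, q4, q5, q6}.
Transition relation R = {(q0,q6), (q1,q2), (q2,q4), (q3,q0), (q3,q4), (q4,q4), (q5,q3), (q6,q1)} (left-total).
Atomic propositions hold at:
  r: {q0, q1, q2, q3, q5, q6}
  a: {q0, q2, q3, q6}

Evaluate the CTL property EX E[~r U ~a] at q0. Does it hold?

Sat(~r) = {q4}
Sat(~a) = {q1, q4, q5}
E[~r U ~a]: least fixpoint, start Z0 = Sat(~a) = {q1, q4, q5}, add states in Sat(~r) with some successor in Z. Already a fixed point.
Sat(E[~r U ~a]) = {q1, q4, q5}
Sat(EX E[~r U ~a]) = {s : some successor in {q1, q4, q5}} = {q2, q3, q4, q6}
q0 ∉ Sat(EX E[~r U ~a]) = {q2, q3, q4, q6}, so the formula does not hold at q0.

No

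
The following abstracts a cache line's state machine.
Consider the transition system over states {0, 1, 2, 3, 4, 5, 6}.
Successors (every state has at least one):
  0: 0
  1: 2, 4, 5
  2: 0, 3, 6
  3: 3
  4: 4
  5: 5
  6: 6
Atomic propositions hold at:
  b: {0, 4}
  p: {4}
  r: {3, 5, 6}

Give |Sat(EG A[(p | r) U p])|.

Sat(p | r) = {3, 4, 5, 6}
A[(p | r) U p]: least fixpoint, start Z0 = Sat(p) = {4}, add states in Sat(p | r) with every successor in Z. Already a fixed point.
Sat(A[(p | r) U p]) = {4}
EG A[(p | r) U p]: greatest fixpoint, start Z0 = {4}, keep only states in Sat with some successor in Z. Already a fixed point.
Sat(EG A[(p | r) U p]) = {4}
|Sat(EG A[(p | r) U p])| = |{4}| = 1.

1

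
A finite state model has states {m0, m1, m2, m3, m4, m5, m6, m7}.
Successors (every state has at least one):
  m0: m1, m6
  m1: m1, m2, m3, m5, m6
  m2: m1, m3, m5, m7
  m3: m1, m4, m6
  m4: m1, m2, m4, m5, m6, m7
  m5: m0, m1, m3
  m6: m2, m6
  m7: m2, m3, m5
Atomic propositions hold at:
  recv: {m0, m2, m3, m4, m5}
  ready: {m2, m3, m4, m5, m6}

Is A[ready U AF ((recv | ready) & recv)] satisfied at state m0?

Yes

Sat(recv | ready) = {m0, m2, m3, m4, m5, m6}
Sat((recv | ready) & recv) = {m0, m2, m3, m4, m5}
AF ((recv | ready) & recv): least fixpoint, start Z0 = {m0, m2, m3, m4, m5}, add states with every successor in Z. Z1 = {m0, m2, m3, m4, m5, m7}; fixed.
Sat(AF ((recv | ready) & recv)) = {m0, m2, m3, m4, m5, m7}
A[ready U AF ((recv | ready) & recv)]: least fixpoint, start Z0 = Sat(AF ((recv | ready) & recv)) = {m0, m2, m3, m4, m5, m7}, add states in Sat(ready) with every successor in Z. Already a fixed point.
Sat(A[ready U AF ((recv | ready) & recv)]) = {m0, m2, m3, m4, m5, m7}
m0 ∈ Sat(A[ready U AF ((recv | ready) & recv)]) = {m0, m2, m3, m4, m5, m7}, so the formula holds at m0.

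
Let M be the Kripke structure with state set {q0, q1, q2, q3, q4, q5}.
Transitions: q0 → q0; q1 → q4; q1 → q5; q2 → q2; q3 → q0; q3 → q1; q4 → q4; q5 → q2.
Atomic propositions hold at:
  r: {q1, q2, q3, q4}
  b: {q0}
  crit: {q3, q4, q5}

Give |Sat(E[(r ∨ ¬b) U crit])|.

Sat(¬b) = {q1, q2, q3, q4, q5}
Sat(r ∨ ¬b) = {q1, q2, q3, q4, q5}
E[(r ∨ ¬b) U crit]: least fixpoint, start Z0 = Sat(crit) = {q3, q4, q5}, add states in Sat(r ∨ ¬b) with some successor in Z. Z1 = {q1, q3, q4, q5}; fixed.
Sat(E[(r ∨ ¬b) U crit]) = {q1, q3, q4, q5}
|Sat(E[(r ∨ ¬b) U crit])| = |{q1, q3, q4, q5}| = 4.

4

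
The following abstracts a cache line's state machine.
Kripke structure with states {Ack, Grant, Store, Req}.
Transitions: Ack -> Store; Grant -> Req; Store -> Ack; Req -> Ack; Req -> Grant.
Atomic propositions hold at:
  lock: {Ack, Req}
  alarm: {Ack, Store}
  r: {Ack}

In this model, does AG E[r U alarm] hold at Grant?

No

E[r U alarm]: least fixpoint, start Z0 = Sat(alarm) = {Ack, Store}, add states in Sat(r) with some successor in Z. Already a fixed point.
Sat(E[r U alarm]) = {Ack, Store}
AG E[r U alarm]: greatest fixpoint, start Z0 = {Ack, Store}, keep only states in Sat with every successor in Z. Already a fixed point.
Sat(AG E[r U alarm]) = {Ack, Store}
Grant ∉ Sat(AG E[r U alarm]) = {Ack, Store}, so the formula does not hold at Grant.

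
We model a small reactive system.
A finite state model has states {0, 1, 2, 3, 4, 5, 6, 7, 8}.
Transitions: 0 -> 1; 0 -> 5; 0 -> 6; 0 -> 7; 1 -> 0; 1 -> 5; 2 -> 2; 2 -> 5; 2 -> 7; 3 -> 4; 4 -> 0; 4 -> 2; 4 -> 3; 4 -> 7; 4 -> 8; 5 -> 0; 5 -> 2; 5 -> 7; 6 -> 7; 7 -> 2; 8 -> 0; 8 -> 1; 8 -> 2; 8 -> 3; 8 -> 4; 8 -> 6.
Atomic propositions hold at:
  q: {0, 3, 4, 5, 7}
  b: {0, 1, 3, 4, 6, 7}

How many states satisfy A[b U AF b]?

AF b: least fixpoint, start Z0 = {0, 1, 3, 4, 6, 7}, add states with every successor in Z. Already a fixed point.
Sat(AF b) = {0, 1, 3, 4, 6, 7}
A[b U AF b]: least fixpoint, start Z0 = Sat(AF b) = {0, 1, 3, 4, 6, 7}, add states in Sat(b) with every successor in Z. Already a fixed point.
Sat(A[b U AF b]) = {0, 1, 3, 4, 6, 7}
|Sat(A[b U AF b])| = |{0, 1, 3, 4, 6, 7}| = 6.

6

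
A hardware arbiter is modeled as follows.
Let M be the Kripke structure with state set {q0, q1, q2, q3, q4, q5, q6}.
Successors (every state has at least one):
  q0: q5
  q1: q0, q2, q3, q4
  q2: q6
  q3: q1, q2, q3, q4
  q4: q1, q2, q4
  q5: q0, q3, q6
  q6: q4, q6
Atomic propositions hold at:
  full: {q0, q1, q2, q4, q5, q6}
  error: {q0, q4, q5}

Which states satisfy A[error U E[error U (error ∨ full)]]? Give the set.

Sat(error ∨ full) = {q0, q1, q2, q4, q5, q6}
E[error U (error ∨ full)]: least fixpoint, start Z0 = Sat((error ∨ full)) = {q0, q1, q2, q4, q5, q6}, add states in Sat(error) with some successor in Z. Already a fixed point.
Sat(E[error U (error ∨ full)]) = {q0, q1, q2, q4, q5, q6}
A[error U E[error U (error ∨ full)]]: least fixpoint, start Z0 = Sat(E[error U (error ∨ full)]) = {q0, q1, q2, q4, q5, q6}, add states in Sat(error) with every successor in Z. Already a fixed point.
Sat(A[error U E[error U (error ∨ full)]]) = {q0, q1, q2, q4, q5, q6}

{q0, q1, q2, q4, q5, q6}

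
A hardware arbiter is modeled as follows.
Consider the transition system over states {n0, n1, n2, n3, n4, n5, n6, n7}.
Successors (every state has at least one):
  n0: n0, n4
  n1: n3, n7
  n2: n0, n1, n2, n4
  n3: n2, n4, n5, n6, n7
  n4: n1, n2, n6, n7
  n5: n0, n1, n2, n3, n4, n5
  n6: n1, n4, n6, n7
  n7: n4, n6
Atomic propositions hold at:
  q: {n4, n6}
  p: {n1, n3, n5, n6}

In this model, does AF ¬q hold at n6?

No

Sat(¬q) = {n0, n1, n2, n3, n5, n7}
AF ¬q: least fixpoint, start Z0 = {n0, n1, n2, n3, n5, n7}, add states with every successor in Z. Already a fixed point.
Sat(AF ¬q) = {n0, n1, n2, n3, n5, n7}
n6 ∉ Sat(AF ¬q) = {n0, n1, n2, n3, n5, n7}, so the formula does not hold at n6.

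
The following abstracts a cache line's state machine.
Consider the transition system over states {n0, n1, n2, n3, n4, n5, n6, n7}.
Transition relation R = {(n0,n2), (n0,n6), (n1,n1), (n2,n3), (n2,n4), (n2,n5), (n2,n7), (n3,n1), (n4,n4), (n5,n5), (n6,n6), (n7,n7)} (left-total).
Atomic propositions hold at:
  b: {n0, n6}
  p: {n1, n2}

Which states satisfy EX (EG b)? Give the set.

{n0, n6}

EG b: greatest fixpoint, start Z0 = {n0, n6}, keep only states in Sat with some successor in Z. Already a fixed point.
Sat(EG b) = {n0, n6}
Sat(EX (EG b)) = {s : some successor in {n0, n6}} = {n0, n6}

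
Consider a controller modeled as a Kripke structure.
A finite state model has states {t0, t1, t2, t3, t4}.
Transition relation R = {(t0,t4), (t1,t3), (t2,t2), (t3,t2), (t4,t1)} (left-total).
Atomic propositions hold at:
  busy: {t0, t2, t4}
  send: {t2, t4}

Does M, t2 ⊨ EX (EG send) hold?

EG send: greatest fixpoint, start Z0 = {t2, t4}, keep only states in Sat with some successor in Z. Z1 = {t2}; fixed.
Sat(EG send) = {t2}
Sat(EX (EG send)) = {s : some successor in {t2}} = {t2, t3}
t2 ∈ Sat(EX (EG send)) = {t2, t3}, so the formula holds at t2.

Yes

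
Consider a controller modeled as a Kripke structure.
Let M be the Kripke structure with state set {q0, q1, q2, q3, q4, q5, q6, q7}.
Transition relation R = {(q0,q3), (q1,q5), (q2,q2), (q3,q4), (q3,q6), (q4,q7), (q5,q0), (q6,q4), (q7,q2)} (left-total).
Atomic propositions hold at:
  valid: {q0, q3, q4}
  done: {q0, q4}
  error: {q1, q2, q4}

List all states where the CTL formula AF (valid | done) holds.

{q0, q1, q3, q4, q5, q6}

Sat(valid | done) = {q0, q3, q4}
AF (valid | done): least fixpoint, start Z0 = {q0, q3, q4}, add states with every successor in Z. Z1 = {q0, q3, q4, q5, q6}; Z2 = {q0, q1, q3, q4, q5, q6}; fixed.
Sat(AF (valid | done)) = {q0, q1, q3, q4, q5, q6}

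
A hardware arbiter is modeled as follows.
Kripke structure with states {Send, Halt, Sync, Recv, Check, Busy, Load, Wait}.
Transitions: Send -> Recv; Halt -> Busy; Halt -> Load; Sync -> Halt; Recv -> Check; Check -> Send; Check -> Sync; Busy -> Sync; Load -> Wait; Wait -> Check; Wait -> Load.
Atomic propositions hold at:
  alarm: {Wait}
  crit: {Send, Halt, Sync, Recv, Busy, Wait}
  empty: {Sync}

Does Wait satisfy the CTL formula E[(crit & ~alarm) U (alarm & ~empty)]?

Sat(~alarm) = {Send, Halt, Sync, Recv, Check, Busy, Load}
Sat(crit & ~alarm) = {Send, Halt, Sync, Recv, Busy}
Sat(~empty) = {Send, Halt, Recv, Check, Busy, Load, Wait}
Sat(alarm & ~empty) = {Wait}
E[(crit & ~alarm) U (alarm & ~empty)]: least fixpoint, start Z0 = Sat((alarm & ~empty)) = {Wait}, add states in Sat(crit & ~alarm) with some successor in Z. Already a fixed point.
Sat(E[(crit & ~alarm) U (alarm & ~empty)]) = {Wait}
Wait ∈ Sat(E[(crit & ~alarm) U (alarm & ~empty)]) = {Wait}, so the formula holds at Wait.

Yes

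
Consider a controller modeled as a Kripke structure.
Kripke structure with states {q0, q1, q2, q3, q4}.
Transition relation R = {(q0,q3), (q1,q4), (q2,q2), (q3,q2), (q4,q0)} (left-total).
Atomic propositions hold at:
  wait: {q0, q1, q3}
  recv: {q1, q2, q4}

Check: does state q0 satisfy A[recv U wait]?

A[recv U wait]: least fixpoint, start Z0 = Sat(wait) = {q0, q1, q3}, add states in Sat(recv) with every successor in Z. Z1 = {q0, q1, q3, q4}; fixed.
Sat(A[recv U wait]) = {q0, q1, q3, q4}
q0 ∈ Sat(A[recv U wait]) = {q0, q1, q3, q4}, so the formula holds at q0.

Yes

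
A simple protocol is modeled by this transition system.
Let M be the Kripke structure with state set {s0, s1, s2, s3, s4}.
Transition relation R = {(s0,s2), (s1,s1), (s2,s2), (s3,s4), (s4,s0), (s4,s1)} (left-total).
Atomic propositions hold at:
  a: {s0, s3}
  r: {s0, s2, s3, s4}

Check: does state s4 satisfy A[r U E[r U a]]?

Yes

E[r U a]: least fixpoint, start Z0 = Sat(a) = {s0, s3}, add states in Sat(r) with some successor in Z. Z1 = {s0, s3, s4}; fixed.
Sat(E[r U a]) = {s0, s3, s4}
A[r U E[r U a]]: least fixpoint, start Z0 = Sat(E[r U a]) = {s0, s3, s4}, add states in Sat(r) with every successor in Z. Already a fixed point.
Sat(A[r U E[r U a]]) = {s0, s3, s4}
s4 ∈ Sat(A[r U E[r U a]]) = {s0, s3, s4}, so the formula holds at s4.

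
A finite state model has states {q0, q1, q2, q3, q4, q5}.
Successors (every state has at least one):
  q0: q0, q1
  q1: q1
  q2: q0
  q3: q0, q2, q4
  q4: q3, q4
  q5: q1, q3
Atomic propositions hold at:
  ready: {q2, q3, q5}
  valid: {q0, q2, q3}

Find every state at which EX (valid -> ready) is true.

{q0, q1, q3, q4, q5}

Sat(valid -> ready) = {q1, q2, q3, q4, q5}
Sat(EX (valid -> ready)) = {s : some successor in {q1, q2, q3, q4, q5}} = {q0, q1, q3, q4, q5}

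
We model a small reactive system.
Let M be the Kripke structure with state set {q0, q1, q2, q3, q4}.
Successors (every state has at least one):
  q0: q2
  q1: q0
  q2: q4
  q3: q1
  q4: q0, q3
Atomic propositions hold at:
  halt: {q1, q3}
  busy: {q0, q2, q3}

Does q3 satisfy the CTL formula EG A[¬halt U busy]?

No

Sat(¬halt) = {q0, q2, q4}
A[¬halt U busy]: least fixpoint, start Z0 = Sat(busy) = {q0, q2, q3}, add states in Sat(¬halt) with every successor in Z. Z1 = {q0, q2, q3, q4}; fixed.
Sat(A[¬halt U busy]) = {q0, q2, q3, q4}
EG A[¬halt U busy]: greatest fixpoint, start Z0 = {q0, q2, q3, q4}, keep only states in Sat with some successor in Z. Z1 = {q0, q2, q4}; fixed.
Sat(EG A[¬halt U busy]) = {q0, q2, q4}
q3 ∉ Sat(EG A[¬halt U busy]) = {q0, q2, q4}, so the formula does not hold at q3.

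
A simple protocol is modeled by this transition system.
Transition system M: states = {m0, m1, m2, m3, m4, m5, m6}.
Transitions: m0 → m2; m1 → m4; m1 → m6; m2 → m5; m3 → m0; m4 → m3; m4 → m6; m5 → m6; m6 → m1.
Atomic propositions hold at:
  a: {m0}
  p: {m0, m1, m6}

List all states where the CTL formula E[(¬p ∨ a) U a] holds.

{m0, m3, m4}

Sat(¬p) = {m2, m3, m4, m5}
Sat(¬p ∨ a) = {m0, m2, m3, m4, m5}
E[(¬p ∨ a) U a]: least fixpoint, start Z0 = Sat(a) = {m0}, add states in Sat(¬p ∨ a) with some successor in Z. Z1 = {m0, m3}; Z2 = {m0, m3, m4}; fixed.
Sat(E[(¬p ∨ a) U a]) = {m0, m3, m4}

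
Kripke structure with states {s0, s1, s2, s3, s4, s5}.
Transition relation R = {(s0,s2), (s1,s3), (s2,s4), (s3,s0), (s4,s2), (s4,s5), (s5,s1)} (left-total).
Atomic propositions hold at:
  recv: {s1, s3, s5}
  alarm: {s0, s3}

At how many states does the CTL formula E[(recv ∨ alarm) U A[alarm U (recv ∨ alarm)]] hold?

Sat(recv ∨ alarm) = {s0, s1, s3, s5}
A[alarm U (recv ∨ alarm)]: least fixpoint, start Z0 = Sat((recv ∨ alarm)) = {s0, s1, s3, s5}, add states in Sat(alarm) with every successor in Z. Already a fixed point.
Sat(A[alarm U (recv ∨ alarm)]) = {s0, s1, s3, s5}
E[(recv ∨ alarm) U A[alarm U (recv ∨ alarm)]]: least fixpoint, start Z0 = Sat(A[alarm U (recv ∨ alarm)]) = {s0, s1, s3, s5}, add states in Sat(recv ∨ alarm) with some successor in Z. Already a fixed point.
Sat(E[(recv ∨ alarm) U A[alarm U (recv ∨ alarm)]]) = {s0, s1, s3, s5}
|Sat(E[(recv ∨ alarm) U A[alarm U (recv ∨ alarm)]])| = |{s0, s1, s3, s5}| = 4.

4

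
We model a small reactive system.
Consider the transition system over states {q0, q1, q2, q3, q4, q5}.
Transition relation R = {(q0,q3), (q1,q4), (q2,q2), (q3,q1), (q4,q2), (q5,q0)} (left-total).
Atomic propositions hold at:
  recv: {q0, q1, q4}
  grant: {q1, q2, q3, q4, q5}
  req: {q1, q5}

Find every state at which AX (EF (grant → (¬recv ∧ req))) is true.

{q5}

Sat(¬recv) = {q2, q3, q5}
Sat(¬recv ∧ req) = {q5}
Sat(grant → (¬recv ∧ req)) = {q0, q5}
EF (grant → (¬recv ∧ req)): least fixpoint, start Z0 = {q0, q5}, add states with some successor in Z. Already a fixed point.
Sat(EF (grant → (¬recv ∧ req))) = {q0, q5}
Sat(AX (EF (grant → (¬recv ∧ req)))) = {s : every successor in {q0, q5}} = {q5}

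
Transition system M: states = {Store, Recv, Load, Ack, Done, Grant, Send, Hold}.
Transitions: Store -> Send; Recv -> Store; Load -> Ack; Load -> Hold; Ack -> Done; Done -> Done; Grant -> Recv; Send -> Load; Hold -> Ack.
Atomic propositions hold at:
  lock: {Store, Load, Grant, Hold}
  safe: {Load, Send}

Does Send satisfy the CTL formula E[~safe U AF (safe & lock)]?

Sat(~safe) = {Store, Recv, Ack, Done, Grant, Hold}
Sat(safe & lock) = {Load}
AF (safe & lock): least fixpoint, start Z0 = {Load}, add states with every successor in Z. Z1 = {Load, Send}; Z2 = {Store, Load, Send}; Z3 = {Store, Recv, Load, Send}; Z4 = {Store, Recv, Load, Grant, Send}; fixed.
Sat(AF (safe & lock)) = {Store, Recv, Load, Grant, Send}
E[~safe U AF (safe & lock)]: least fixpoint, start Z0 = Sat(AF (safe & lock)) = {Store, Recv, Load, Grant, Send}, add states in Sat(~safe) with some successor in Z. Already a fixed point.
Sat(E[~safe U AF (safe & lock)]) = {Store, Recv, Load, Grant, Send}
Send ∈ Sat(E[~safe U AF (safe & lock)]) = {Store, Recv, Load, Grant, Send}, so the formula holds at Send.

Yes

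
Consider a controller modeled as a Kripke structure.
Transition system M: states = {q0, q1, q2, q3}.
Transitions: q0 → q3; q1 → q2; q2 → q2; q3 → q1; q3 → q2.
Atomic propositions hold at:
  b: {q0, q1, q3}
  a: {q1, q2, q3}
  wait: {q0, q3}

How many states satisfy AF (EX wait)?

Sat(EX wait) = {s : some successor in {q0, q3}} = {q0}
AF (EX wait): least fixpoint, start Z0 = {q0}, add states with every successor in Z. Already a fixed point.
Sat(AF (EX wait)) = {q0}
|Sat(AF (EX wait))| = |{q0}| = 1.

1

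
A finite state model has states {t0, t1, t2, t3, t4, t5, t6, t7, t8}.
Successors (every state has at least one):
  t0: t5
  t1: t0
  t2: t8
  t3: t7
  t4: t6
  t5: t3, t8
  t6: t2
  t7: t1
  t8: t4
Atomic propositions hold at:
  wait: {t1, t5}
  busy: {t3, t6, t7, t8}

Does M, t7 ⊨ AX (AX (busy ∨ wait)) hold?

Sat(busy ∨ wait) = {t1, t3, t5, t6, t7, t8}
Sat(AX (busy ∨ wait)) = {s : every successor in {t1, t3, t5, t6, t7, t8}} = {t0, t2, t3, t4, t5, t7}
Sat(AX (AX (busy ∨ wait))) = {s : every successor in {t0, t2, t3, t4, t5, t7}} = {t0, t1, t3, t6, t8}
t7 ∉ Sat(AX (AX (busy ∨ wait))) = {t0, t1, t3, t6, t8}, so the formula does not hold at t7.

No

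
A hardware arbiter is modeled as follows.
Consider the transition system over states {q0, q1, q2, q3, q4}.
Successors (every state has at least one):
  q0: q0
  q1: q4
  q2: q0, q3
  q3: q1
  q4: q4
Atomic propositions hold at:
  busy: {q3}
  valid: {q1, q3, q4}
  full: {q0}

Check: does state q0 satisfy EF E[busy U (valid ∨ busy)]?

Sat(valid ∨ busy) = {q1, q3, q4}
E[busy U (valid ∨ busy)]: least fixpoint, start Z0 = Sat((valid ∨ busy)) = {q1, q3, q4}, add states in Sat(busy) with some successor in Z. Already a fixed point.
Sat(E[busy U (valid ∨ busy)]) = {q1, q3, q4}
EF E[busy U (valid ∨ busy)]: least fixpoint, start Z0 = {q1, q3, q4}, add states with some successor in Z. Z1 = {q1, q2, q3, q4}; fixed.
Sat(EF E[busy U (valid ∨ busy)]) = {q1, q2, q3, q4}
q0 ∉ Sat(EF E[busy U (valid ∨ busy)]) = {q1, q2, q3, q4}, so the formula does not hold at q0.

No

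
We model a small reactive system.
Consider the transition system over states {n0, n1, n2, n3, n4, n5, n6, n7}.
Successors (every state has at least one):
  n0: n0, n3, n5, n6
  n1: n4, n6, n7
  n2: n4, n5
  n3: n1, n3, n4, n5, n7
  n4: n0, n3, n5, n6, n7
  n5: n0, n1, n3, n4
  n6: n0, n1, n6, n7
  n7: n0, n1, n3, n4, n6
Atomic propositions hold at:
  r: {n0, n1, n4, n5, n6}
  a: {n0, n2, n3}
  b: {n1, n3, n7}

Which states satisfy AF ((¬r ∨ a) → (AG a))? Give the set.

{n1, n2, n4, n5, n6}

Sat(¬r) = {n2, n3, n7}
Sat(¬r ∨ a) = {n0, n2, n3, n7}
AG a: greatest fixpoint, start Z0 = {n0, n2, n3}, keep only states in Sat with every successor in Z. Z1 = ∅; fixed.
Sat(AG a) = ∅
Sat((¬r ∨ a) → (AG a)) = {n1, n4, n5, n6}
AF ((¬r ∨ a) → (AG a)): least fixpoint, start Z0 = {n1, n4, n5, n6}, add states with every successor in Z. Z1 = {n1, n2, n4, n5, n6}; fixed.
Sat(AF ((¬r ∨ a) → (AG a))) = {n1, n2, n4, n5, n6}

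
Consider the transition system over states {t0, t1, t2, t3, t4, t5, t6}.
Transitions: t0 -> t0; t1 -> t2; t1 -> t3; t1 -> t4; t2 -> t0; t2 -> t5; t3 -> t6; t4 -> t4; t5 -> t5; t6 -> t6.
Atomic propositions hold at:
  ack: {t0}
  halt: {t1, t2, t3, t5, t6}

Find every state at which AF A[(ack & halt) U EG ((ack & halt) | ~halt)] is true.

{t0, t4}

Sat(ack & halt) = ∅
Sat(~halt) = {t0, t4}
Sat((ack & halt) | ~halt) = {t0, t4}
EG ((ack & halt) | ~halt): greatest fixpoint, start Z0 = {t0, t4}, keep only states in Sat with some successor in Z. Already a fixed point.
Sat(EG ((ack & halt) | ~halt)) = {t0, t4}
A[(ack & halt) U EG ((ack & halt) | ~halt)]: least fixpoint, start Z0 = Sat(EG ((ack & halt) | ~halt)) = {t0, t4}, add states in Sat(ack & halt) with every successor in Z. Already a fixed point.
Sat(A[(ack & halt) U EG ((ack & halt) | ~halt)]) = {t0, t4}
AF A[(ack & halt) U EG ((ack & halt) | ~halt)]: least fixpoint, start Z0 = {t0, t4}, add states with every successor in Z. Already a fixed point.
Sat(AF A[(ack & halt) U EG ((ack & halt) | ~halt)]) = {t0, t4}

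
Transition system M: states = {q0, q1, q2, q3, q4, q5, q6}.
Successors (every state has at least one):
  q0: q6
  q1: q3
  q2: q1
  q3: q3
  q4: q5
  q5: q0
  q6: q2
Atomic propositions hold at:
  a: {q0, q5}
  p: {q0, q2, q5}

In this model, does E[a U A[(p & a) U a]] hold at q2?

No

Sat(p & a) = {q0, q5}
A[(p & a) U a]: least fixpoint, start Z0 = Sat(a) = {q0, q5}, add states in Sat(p & a) with every successor in Z. Already a fixed point.
Sat(A[(p & a) U a]) = {q0, q5}
E[a U A[(p & a) U a]]: least fixpoint, start Z0 = Sat(A[(p & a) U a]) = {q0, q5}, add states in Sat(a) with some successor in Z. Already a fixed point.
Sat(E[a U A[(p & a) U a]]) = {q0, q5}
q2 ∉ Sat(E[a U A[(p & a) U a]]) = {q0, q5}, so the formula does not hold at q2.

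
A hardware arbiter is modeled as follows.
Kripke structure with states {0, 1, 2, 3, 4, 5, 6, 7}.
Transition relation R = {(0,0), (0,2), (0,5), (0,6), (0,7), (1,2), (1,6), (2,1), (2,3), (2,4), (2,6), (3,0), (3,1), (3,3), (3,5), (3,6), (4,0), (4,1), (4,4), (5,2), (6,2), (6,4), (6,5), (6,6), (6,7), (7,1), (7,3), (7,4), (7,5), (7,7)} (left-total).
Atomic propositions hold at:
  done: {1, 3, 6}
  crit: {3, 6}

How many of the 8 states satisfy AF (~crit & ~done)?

Sat(~crit) = {0, 1, 2, 4, 5, 7}
Sat(~done) = {0, 2, 4, 5, 7}
Sat(~crit & ~done) = {0, 2, 4, 5, 7}
AF (~crit & ~done): least fixpoint, start Z0 = {0, 2, 4, 5, 7}, add states with every successor in Z. Already a fixed point.
Sat(AF (~crit & ~done)) = {0, 2, 4, 5, 7}
|Sat(AF (~crit & ~done))| = |{0, 2, 4, 5, 7}| = 5.

5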